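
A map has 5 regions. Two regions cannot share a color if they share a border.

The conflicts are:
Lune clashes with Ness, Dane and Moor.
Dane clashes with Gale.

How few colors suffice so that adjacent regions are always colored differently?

2

Lune and Dane conflict, so at least 2 colors are needed.
2 colors suffice: color 1 → {Lune, Gale}; color 2 → {Ness, Dane, Moor}. No two conflicting regions share a color.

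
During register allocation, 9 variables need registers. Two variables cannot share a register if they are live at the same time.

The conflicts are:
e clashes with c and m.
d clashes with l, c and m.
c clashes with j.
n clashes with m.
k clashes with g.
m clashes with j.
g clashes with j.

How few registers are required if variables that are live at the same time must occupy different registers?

2

e and c conflict, so at least 2 registers are needed.
2 registers suffice: register 1 → {l, c, m, g}; register 2 → {e, d, n, k, j}. No two conflicting variables share a register.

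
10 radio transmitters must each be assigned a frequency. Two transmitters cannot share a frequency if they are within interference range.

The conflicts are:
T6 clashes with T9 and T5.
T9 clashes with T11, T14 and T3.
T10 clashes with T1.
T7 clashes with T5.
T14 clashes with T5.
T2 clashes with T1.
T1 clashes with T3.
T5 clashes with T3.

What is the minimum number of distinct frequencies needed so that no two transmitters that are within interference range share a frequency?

2

T9 and T11 conflict, so at least 2 frequencies are needed.
A valid assignment using 2 frequencies: T6=2, T9=1, T11=2, T10=2, T7=2, T14=2, T2=2, T1=1, T5=1, T3=2. No two conflicting transmitters share a frequency.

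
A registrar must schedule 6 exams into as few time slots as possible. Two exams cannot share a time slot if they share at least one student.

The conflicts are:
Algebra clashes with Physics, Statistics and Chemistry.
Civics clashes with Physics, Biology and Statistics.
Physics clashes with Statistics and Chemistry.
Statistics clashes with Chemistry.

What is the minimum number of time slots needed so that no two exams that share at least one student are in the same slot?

4

Algebra, Physics, Statistics, Chemistry are mutually in conflict, so at least 4 time slots are needed.
4 time slots suffice: time slot 1 → {Physics, Biology}; time slot 2 → {Statistics}; time slot 3 → {Algebra, Civics}; time slot 4 → {Chemistry}. Each listed conflict is separated.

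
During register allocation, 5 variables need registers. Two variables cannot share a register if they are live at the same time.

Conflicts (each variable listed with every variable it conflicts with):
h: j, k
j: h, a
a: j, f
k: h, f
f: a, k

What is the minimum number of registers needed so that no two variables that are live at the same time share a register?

The cycle f-k-h-j-a-f has odd length 5, so it cannot be 2-colored; at least 3 registers are needed.
3 registers suffice: register 1 → {h, a}; register 2 → {j, k}; register 3 → {f}. Every pair that conflicts lands in different registers.

3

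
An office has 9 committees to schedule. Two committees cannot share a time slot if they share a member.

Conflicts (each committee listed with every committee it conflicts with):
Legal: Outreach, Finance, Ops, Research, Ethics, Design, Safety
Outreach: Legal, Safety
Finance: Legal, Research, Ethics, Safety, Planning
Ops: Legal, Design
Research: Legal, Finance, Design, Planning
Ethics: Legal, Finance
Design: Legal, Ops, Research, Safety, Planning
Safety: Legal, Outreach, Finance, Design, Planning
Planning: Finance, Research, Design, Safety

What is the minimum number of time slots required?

3

Research, Design, Planning are mutually in conflict, so at least 3 time slots are needed.
A valid assignment using 3 time slots: Legal=1, Outreach=2, Finance=2, Ops=3, Research=3, Ethics=3, Design=2, Safety=3, Planning=1. Each listed conflict is separated.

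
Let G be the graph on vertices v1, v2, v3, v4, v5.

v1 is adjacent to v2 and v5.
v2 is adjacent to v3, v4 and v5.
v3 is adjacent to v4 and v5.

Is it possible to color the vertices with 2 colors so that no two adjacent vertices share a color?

v2, v3, v5 form a triangle, so at least 3 colors are needed.
So 2 colors are not enough.

No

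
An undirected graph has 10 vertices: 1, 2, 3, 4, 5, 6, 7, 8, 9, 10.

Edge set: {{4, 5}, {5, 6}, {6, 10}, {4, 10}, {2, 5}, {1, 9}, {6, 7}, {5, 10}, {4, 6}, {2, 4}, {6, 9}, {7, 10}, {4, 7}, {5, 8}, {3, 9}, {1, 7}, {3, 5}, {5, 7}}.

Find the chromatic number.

4, 5, 6, 7, 10 are mutually adjacent (a clique of size 5), so at least 5 colors are needed.
One proper 5-coloring: 1=green, 2=blue, 3=blue, 4=green, 5=red, 6=yellow, 7=blue, 8=blue, 9=red, 10=purple. Each edge has distinct colors on its endpoints.

5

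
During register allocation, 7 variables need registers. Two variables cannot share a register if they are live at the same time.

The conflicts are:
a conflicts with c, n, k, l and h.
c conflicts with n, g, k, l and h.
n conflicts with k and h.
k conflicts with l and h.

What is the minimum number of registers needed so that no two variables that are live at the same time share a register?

5

a, c, n, k, h all conflict with each other, so at least 5 registers are needed.
Using 5 registers: a=3, c=1, n=5, g=2, k=2, l=4, h=4. No two conflicting variables share a register.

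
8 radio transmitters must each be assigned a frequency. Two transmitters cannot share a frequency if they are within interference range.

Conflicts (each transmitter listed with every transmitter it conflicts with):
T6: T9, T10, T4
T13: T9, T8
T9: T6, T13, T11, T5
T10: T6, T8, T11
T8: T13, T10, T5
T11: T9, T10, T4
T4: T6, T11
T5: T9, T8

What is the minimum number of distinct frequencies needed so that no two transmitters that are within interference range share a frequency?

3

The cycle T10-T11-T9-T5-T8-T10 has odd length 5, so it cannot be 2-colored; at least 3 frequencies are needed.
Using 3 frequencies: T6=2, T13=2, T9=1, T10=3, T8=1, T11=2, T4=1, T5=2. Every pair that conflicts lands in different frequencies.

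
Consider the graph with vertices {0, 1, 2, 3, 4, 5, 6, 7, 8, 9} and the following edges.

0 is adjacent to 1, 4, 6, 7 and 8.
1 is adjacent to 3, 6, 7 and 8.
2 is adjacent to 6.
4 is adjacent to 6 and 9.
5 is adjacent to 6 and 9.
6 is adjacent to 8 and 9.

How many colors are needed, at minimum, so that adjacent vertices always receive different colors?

4

0, 1, 6, 8 are mutually adjacent (a clique of size 4), so at least 4 colors are needed.
A valid assignment using 4 colors: 0=green, 1=blue, 2=blue, 3=red, 4=blue, 5=blue, 6=red, 7=red, 8=yellow, 9=green. Each edge has distinct colors on its endpoints.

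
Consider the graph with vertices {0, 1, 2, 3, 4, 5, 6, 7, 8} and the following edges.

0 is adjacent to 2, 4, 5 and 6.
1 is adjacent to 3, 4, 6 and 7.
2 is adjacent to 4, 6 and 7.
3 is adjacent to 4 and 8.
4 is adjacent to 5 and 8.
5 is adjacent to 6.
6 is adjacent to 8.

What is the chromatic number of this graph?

0, 2, 4 are mutually adjacent, so at least 3 colors are needed.
A valid assignment using 3 colors: 0=green, 1=blue, 2=blue, 3=green, 4=red, 5=blue, 6=red, 7=red, 8=blue. Every edge joins two different colors.

3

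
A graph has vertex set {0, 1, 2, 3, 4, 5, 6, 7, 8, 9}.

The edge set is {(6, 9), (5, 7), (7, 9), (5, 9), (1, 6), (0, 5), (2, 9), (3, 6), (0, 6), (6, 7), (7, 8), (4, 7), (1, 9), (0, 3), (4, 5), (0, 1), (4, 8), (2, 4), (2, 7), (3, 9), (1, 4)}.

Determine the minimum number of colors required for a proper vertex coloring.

5, 7, 9 form a triangle, so at least 3 colors are needed.
3 colors suffice: color a → {0, 4, 9}; color b → {1, 3, 7}; color c → {2, 5, 6, 8}. Every edge joins two different colors.

3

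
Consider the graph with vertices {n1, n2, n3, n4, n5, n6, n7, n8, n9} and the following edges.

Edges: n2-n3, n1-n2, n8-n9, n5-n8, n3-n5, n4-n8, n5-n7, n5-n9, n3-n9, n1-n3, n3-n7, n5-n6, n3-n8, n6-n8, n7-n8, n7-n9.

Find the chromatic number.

n3, n5, n7, n8, n9 form a clique, so at least 5 colors are needed.
A valid assignment using 5 colors: n1=1, n2=3, n3=2, n4=2, n5=3, n6=2, n7=4, n8=1, n9=5. No two adjacent vertices share a color.

5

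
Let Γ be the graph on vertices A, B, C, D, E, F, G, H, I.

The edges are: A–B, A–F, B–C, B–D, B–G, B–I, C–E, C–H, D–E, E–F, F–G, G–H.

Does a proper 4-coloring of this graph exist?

The chromatic number is 3. The cycle G-B-D-E-F-G has odd length 5, so it cannot be 2-colored; at least 3 colors are needed.
3 colors suffice: color 1 → {B, F, H}; color 2 → {A, C, D, G, I}; color 3 → {E}.
Since 4 ≥ 3, a proper 4-coloring certainly exists.

Yes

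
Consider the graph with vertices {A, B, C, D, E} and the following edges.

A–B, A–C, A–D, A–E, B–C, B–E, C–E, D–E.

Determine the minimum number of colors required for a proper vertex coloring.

4

A, B, C, E form a clique, so at least 4 colors are needed.
4 colors suffice: A=blue, B=green, C=yellow, D=green, E=red. Every edge joins two different colors.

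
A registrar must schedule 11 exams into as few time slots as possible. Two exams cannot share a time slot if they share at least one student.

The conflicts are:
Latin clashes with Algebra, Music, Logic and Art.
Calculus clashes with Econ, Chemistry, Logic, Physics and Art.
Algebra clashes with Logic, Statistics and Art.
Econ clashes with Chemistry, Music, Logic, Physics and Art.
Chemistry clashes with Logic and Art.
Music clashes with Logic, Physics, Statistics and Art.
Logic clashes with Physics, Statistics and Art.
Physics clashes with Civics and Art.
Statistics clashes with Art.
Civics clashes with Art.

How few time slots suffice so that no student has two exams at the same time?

5

Calculus, Econ, Chemistry, Logic, Art all conflict with each other, so at least 5 time slots are needed.
A valid assignment using 5 time slots: Latin=4, Calculus=5, Algebra=3, Econ=3, Chemistry=4, Music=5, Logic=2, Physics=4, Statistics=4, Civics=2, Art=1. No two conflicting exams share a time slot.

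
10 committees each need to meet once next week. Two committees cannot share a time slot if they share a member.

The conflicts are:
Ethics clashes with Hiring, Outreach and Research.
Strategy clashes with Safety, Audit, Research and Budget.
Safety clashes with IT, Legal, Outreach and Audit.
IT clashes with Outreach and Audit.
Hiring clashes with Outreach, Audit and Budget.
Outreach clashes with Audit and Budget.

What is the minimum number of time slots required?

Safety, IT, Outreach, Audit pairwise conflict, so at least 4 time slots are needed.
4 time slots suffice: time slot 1 → {Strategy, Legal, Outreach}; time slot 2 → {Ethics, Audit, Budget}; time slot 3 → {Safety, Hiring, Research}; time slot 4 → {IT}. Each listed conflict is separated.

4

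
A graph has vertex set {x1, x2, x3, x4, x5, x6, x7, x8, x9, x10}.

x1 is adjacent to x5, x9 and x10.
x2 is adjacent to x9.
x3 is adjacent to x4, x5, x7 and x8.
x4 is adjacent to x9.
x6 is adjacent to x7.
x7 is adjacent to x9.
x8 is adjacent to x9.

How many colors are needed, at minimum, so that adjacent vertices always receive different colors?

3

The cycle x8-x9-x1-x5-x3-x8 has odd length 5, so it cannot be 2-colored; at least 3 colors are needed.
3 colors suffice: color red → {x3, x6, x9, x10}; color blue → {x1, x2, x4, x7, x8}; color green → {x5}. Every edge joins two different colors.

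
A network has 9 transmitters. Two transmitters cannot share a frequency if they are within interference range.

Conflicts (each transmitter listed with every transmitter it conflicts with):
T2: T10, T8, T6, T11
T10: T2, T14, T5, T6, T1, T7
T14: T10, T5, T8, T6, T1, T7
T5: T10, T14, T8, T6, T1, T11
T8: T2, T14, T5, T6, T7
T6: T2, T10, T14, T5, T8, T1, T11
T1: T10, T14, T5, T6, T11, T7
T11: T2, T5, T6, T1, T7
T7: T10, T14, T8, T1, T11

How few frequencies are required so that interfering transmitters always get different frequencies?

5

T10, T14, T5, T6, T1 all conflict with each other, so at least 5 frequencies are needed.
5 frequencies suffice: frequency 1 → {T6, T7}; frequency 2 → {T10, T8, T11}; frequency 3 → {T2, T5}; frequency 4 → {T1}; frequency 5 → {T14}. Every pair that conflicts lands in different frequencies.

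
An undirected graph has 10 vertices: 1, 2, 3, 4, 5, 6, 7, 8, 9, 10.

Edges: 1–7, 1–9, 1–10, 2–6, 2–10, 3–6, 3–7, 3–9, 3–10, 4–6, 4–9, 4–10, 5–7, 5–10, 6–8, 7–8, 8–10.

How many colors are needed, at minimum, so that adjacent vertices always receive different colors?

2

2 and 6 are adjacent, so at least 2 colors are needed.
2 colors suffice: 1=b, 2=b, 3=b, 4=b, 5=b, 6=a, 7=a, 8=b, 9=a, 10=a. No two adjacent vertices share a color.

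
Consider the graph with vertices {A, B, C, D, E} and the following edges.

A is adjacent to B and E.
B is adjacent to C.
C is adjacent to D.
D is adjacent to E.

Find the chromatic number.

The cycle D-C-B-A-E-D has odd length 5, so it cannot be 2-colored; at least 3 colors are needed.
One proper 3-coloring: A=blue, B=red, C=blue, D=red, E=green. Every edge joins two different colors.

3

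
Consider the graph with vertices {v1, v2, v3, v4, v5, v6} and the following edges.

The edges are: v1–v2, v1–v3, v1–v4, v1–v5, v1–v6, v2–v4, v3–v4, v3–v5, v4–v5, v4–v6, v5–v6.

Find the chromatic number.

v1, v3, v4, v5 are pairwise adjacent (a clique of size 4), so at least 4 colors are needed.
4 colors suffice: color 1 → {v1}; color 2 → {v4}; color 3 → {v2, v5}; color 4 → {v3, v6}. Each edge has distinct colors on its endpoints.

4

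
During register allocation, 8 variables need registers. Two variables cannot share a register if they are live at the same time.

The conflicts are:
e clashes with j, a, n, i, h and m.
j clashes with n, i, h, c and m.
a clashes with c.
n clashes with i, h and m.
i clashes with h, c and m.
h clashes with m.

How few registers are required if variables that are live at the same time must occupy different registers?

e, j, n, i, h, m pairwise conflict, so at least 6 registers are needed.
6 registers suffice: e=2, j=1, a=1, n=4, i=3, h=5, c=2, m=6. Every pair that conflicts lands in different registers.

6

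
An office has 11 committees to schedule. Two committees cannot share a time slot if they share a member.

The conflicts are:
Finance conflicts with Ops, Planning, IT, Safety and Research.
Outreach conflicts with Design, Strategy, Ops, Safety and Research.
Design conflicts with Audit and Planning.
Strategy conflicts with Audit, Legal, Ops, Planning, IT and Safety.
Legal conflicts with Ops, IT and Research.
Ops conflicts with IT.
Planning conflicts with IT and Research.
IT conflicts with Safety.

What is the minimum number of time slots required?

4

Strategy, Legal, Ops, IT are mutually in conflict, so at least 4 time slots are needed.
Using 4 time slots: Finance=1, Outreach=2, Design=1, Strategy=1, Audit=2, Legal=4, Ops=3, Planning=4, IT=2, Safety=3, Research=3. No two conflicting committees share a time slot.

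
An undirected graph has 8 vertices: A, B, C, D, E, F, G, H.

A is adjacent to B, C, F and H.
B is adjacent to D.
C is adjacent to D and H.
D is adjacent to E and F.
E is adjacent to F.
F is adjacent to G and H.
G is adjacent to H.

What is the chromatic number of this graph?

3

A, C, H form a triangle, so at least 3 colors are needed.
3 colors suffice: color red → {B, C, F}; color blue → {D, H}; color green → {A, E, G}. Every edge joins two different colors.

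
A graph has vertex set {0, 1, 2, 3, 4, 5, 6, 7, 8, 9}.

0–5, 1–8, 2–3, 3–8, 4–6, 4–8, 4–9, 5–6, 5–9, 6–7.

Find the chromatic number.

5 and 6 are adjacent, so at least 2 colors are needed.
2 colors suffice: color red → {0, 2, 6, 8, 9}; color blue → {1, 3, 4, 5, 7}. Every edge joins two different colors.

2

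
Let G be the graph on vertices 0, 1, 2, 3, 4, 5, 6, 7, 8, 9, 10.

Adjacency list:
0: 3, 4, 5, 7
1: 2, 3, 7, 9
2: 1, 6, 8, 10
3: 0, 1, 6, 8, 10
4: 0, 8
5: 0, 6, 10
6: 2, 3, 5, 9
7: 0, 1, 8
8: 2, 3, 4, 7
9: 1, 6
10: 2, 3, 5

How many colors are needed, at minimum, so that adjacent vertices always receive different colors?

2

6 and 9 are adjacent, so at least 2 colors are needed.
2 colors suffice: color red → {2, 3, 4, 5, 7, 9}; color blue → {0, 1, 6, 8, 10}. Every edge joins two different colors.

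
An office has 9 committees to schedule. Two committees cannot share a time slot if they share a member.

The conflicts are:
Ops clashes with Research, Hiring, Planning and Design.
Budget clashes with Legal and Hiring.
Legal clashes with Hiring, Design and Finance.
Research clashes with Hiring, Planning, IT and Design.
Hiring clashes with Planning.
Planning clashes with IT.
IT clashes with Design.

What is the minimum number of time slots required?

4

Ops, Research, Hiring, Planning are mutually in conflict, so at least 4 time slots are needed.
A valid assignment using 4 time slots: Ops=3, Budget=3, Legal=1, Research=1, Hiring=2, Planning=4, IT=3, Design=2, Finance=2. Each listed conflict is separated.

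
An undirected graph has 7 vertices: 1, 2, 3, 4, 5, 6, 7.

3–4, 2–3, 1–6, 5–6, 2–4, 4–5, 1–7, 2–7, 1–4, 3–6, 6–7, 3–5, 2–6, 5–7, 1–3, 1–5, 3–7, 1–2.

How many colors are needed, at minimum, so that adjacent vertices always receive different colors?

5

1, 2, 3, 6, 7 are pairwise adjacent (a clique of size 5), so at least 5 colors are needed.
A valid assignment using 5 colors: 1=blue, 2=green, 3=red, 4=yellow, 5=green, 6=purple, 7=yellow. No two adjacent vertices share a color.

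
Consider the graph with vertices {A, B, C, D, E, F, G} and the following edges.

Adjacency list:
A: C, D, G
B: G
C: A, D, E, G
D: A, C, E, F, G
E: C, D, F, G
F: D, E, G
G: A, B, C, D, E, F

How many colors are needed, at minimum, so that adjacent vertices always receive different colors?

4

D, E, F, G are pairwise adjacent (a clique of size 4), so at least 4 colors are needed.
4 colors suffice: color red → {G}; color blue → {B, D}; color green → {A, E}; color yellow → {C, F}. Each edge has distinct colors on its endpoints.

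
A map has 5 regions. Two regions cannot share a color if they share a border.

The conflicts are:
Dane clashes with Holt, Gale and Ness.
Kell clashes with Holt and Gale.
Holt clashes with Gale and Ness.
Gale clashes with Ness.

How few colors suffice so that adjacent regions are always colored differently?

4

Dane, Holt, Gale, Ness all conflict with each other, so at least 4 colors are needed.
A valid assignment using 4 colors: Dane=4, Kell=3, Holt=2, Gale=1, Ness=3. Every pair that conflicts lands in different colors.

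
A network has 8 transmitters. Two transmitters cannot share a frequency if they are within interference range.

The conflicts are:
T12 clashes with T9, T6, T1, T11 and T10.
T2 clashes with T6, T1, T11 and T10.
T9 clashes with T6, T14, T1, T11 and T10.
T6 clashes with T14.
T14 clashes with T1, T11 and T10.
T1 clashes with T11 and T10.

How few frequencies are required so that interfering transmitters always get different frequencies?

T9, T14, T1, T11 are mutually in conflict, so at least 4 frequencies are needed.
4 frequencies suffice: frequency 1 → {T6, T1}; frequency 2 → {T2, T9}; frequency 3 → {T12, T14}; frequency 4 → {T11, T10}. No two conflicting transmitters share a frequency.

4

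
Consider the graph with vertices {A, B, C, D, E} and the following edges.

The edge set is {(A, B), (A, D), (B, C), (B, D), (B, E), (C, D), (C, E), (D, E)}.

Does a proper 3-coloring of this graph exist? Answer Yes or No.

B, C, D, E are mutually adjacent (a clique of size 4), so at least 4 colors are needed.
So 3 colors are not enough.

No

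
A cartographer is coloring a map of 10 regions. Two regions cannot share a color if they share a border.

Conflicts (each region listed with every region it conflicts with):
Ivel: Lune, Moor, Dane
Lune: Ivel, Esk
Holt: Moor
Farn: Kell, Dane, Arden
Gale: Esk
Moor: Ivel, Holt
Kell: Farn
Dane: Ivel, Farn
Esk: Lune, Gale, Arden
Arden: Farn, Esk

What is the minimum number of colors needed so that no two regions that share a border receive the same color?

Ivel and Dane conflict, so at least 2 colors are needed.
One proper 2-coloring: Ivel=1, Lune=2, Holt=1, Farn=1, Gale=2, Moor=2, Kell=2, Dane=2, Esk=1, Arden=2. Every pair that conflicts lands in different colors.

2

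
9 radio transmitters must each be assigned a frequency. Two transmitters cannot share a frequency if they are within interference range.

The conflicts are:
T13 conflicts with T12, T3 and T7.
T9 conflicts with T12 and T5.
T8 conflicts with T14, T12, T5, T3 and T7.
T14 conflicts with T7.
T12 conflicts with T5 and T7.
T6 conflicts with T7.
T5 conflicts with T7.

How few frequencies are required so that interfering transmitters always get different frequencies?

4

T8, T12, T5, T7 pairwise conflict, so at least 4 frequencies are needed.
4 frequencies suffice: frequency 1 → {T9, T3, T7}; frequency 2 → {T13, T8, T6}; frequency 3 → {T14, T12}; frequency 4 → {T5}. No two conflicting transmitters share a frequency.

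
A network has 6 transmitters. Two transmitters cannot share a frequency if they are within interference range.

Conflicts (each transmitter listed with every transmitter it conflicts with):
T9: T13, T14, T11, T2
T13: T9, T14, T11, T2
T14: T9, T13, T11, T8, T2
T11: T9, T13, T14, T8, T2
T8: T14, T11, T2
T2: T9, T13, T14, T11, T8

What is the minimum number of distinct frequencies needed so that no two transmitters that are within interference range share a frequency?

T9, T13, T14, T11, T2 all conflict with each other, so at least 5 frequencies are needed.
5 frequencies suffice: frequency 1 → {T14}; frequency 2 → {T11}; frequency 3 → {T2}; frequency 4 → {T9, T8}; frequency 5 → {T13}. Every pair that conflicts lands in different frequencies.

5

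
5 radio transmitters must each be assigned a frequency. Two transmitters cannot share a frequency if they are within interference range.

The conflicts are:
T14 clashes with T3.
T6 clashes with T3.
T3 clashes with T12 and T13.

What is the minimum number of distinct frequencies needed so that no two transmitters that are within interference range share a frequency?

2

T6 and T3 conflict, so at least 2 frequencies are needed.
A valid assignment using 2 frequencies: T14=2, T6=2, T3=1, T12=2, T13=2. No two conflicting transmitters share a frequency.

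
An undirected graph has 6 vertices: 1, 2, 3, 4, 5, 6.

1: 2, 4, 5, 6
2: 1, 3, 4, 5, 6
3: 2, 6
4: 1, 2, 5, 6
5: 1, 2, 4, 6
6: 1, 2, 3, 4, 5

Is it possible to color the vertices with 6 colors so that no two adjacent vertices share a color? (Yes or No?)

Yes

The chromatic number is 5. 1, 2, 4, 5, 6 are pairwise adjacent (a clique of size 5), so at least 5 colors are needed.
5 colors suffice: 1=yellow, 2=blue, 3=green, 4=green, 5=purple, 6=red.
Since 6 ≥ 5, a proper 6-coloring certainly exists.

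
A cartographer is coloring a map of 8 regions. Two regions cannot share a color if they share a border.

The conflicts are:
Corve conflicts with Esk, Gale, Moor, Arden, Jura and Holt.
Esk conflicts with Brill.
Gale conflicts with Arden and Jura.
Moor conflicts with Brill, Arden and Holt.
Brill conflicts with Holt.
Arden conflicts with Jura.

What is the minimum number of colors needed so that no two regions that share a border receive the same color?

4

Corve, Gale, Arden, Jura are mutually in conflict, so at least 4 colors are needed.
A valid assignment using 4 colors: Corve=1, Esk=2, Gale=4, Moor=3, Brill=1, Arden=2, Jura=3, Holt=2. Each listed conflict is separated.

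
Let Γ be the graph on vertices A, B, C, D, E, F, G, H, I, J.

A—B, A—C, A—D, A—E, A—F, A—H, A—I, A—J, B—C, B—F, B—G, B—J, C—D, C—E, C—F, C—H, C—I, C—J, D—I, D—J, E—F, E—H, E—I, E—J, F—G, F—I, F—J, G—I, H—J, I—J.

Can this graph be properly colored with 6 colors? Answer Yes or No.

The chromatic number is 6. A, C, E, F, I, J are pairwise adjacent (a clique of size 6), so at least 6 colors are needed.
6 colors suffice: color 1 → {C, G}; color 2 → {J}; color 3 → {A}; color 4 → {B, H, I}; color 5 → {D, F}; color 6 → {E}.
That is already a proper 6-coloring.

Yes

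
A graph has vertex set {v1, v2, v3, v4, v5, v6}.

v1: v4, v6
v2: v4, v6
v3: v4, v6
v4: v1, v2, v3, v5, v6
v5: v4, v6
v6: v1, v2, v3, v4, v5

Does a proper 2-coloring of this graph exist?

No

v3, v4, v6 are mutually adjacent, so at least 3 colors are needed.
So 2 colors are not enough.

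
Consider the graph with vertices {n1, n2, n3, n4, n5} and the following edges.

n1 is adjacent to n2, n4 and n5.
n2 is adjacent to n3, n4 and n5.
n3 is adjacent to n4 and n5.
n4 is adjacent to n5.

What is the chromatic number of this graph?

4

n1, n2, n4, n5 form a clique, so at least 4 colors are needed.
4 colors suffice: n1=4, n2=2, n3=4, n4=1, n5=3. Every edge joins two different colors.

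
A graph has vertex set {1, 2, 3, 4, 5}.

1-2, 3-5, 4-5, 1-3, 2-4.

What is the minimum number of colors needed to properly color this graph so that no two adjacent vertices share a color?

3

The cycle 1-2-4-5-3-1 has odd length 5, so it cannot be 2-colored; at least 3 colors are needed.
One proper 3-coloring: 1=green, 2=blue, 3=red, 4=red, 5=blue. Each edge has distinct colors on its endpoints.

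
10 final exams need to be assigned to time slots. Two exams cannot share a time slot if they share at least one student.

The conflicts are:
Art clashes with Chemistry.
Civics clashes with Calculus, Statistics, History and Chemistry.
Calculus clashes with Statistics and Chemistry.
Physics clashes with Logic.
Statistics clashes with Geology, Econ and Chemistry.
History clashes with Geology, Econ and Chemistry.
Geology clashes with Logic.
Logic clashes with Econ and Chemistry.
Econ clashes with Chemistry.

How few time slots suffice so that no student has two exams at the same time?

4

Civics, Calculus, Statistics, Chemistry pairwise conflict, so at least 4 time slots are needed.
4 time slots suffice: time slot 1 → {Physics, Geology, Chemistry}; time slot 2 → {Art, Statistics, History, Logic}; time slot 3 → {Civics, Econ}; time slot 4 → {Calculus}. Every pair that conflicts lands in different time slots.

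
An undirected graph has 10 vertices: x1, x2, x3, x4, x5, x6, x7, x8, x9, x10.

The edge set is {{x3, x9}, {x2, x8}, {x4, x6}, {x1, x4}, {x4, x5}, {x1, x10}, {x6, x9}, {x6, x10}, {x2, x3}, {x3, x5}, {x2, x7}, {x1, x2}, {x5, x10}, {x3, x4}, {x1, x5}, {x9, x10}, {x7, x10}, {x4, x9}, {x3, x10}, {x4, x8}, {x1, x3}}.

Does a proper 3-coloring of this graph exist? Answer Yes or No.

x1, x3, x5, x10 form a clique, so at least 4 colors are needed.
So 3 colors are not enough.

No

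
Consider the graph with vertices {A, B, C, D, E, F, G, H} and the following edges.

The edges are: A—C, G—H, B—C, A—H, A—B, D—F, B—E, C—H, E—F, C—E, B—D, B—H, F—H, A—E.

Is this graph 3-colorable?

No

A, B, C, H form a clique, so at least 4 colors are needed.
So 3 colors are not enough.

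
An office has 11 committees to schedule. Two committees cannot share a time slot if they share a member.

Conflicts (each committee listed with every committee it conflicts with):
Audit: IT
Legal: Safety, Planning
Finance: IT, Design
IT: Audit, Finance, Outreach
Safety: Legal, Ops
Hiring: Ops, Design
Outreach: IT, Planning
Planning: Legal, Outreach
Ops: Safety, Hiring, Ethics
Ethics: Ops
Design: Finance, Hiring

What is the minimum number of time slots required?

The cycle Outreach-Planning-Legal-Safety-Ops-Hiring-Design-Finance-IT-Outreach has odd length 9, so it cannot be 2-colored; at least 3 time slots are needed.
Using 3 time slots: Audit=2, Legal=3, Finance=2, IT=1, Safety=2, Hiring=2, Outreach=2, Planning=1, Ops=1, Ethics=2, Design=1. No two conflicting committees share a time slot.

3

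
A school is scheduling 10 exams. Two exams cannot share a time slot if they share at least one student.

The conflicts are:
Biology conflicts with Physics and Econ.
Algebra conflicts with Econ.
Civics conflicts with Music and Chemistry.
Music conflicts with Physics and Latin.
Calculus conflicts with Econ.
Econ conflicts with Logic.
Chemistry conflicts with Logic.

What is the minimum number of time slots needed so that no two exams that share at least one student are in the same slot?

3

The cycle Chemistry-Civics-Music-Physics-Biology-Econ-Logic-Chemistry has odd length 7, so it cannot be 2-colored; at least 3 time slots are needed.
A valid assignment using 3 time slots: Biology=3, Algebra=2, Civics=2, Music=1, Calculus=2, Physics=2, Latin=2, Econ=1, Chemistry=1, Logic=2. Each listed conflict is separated.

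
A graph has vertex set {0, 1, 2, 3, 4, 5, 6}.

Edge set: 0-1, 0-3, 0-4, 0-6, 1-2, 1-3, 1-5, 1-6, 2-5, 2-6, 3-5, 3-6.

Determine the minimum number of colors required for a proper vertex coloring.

0, 1, 3, 6 are pairwise adjacent (a clique of size 4), so at least 4 colors are needed.
One proper 4-coloring: 0=blue, 1=red, 2=yellow, 3=yellow, 4=red, 5=blue, 6=green. Every edge joins two different colors.

4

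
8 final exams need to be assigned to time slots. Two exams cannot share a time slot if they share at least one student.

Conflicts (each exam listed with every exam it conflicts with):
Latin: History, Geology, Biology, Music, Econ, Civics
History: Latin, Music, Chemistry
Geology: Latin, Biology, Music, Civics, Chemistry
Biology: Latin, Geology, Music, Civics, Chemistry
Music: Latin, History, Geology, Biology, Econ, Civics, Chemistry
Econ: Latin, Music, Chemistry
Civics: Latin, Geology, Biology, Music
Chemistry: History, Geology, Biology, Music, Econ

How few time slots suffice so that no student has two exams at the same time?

Latin, Geology, Biology, Music, Civics pairwise conflict, so at least 5 time slots are needed.
Using 5 time slots: Latin=2, History=3, Geology=4, Biology=3, Music=1, Econ=3, Civics=5, Chemistry=2. Every pair that conflicts lands in different time slots.

5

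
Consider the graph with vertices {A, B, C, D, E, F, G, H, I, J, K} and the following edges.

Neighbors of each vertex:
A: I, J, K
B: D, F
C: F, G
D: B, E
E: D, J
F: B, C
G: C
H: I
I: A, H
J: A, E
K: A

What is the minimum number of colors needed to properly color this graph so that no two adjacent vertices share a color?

2

H and I are adjacent, so at least 2 colors are needed.
2 colors suffice: color 1 → {A, B, C, E, H}; color 2 → {D, F, G, I, J, K}. No two adjacent vertices share a color.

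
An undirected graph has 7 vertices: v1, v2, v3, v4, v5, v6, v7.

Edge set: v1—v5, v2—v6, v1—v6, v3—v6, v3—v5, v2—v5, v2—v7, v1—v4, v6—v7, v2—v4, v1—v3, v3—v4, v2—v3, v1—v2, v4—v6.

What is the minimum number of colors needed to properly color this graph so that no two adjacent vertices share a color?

5

v1, v2, v3, v4, v6 form a clique, so at least 5 colors are needed.
5 colors suffice: color 1 → {v2}; color 2 → {v3, v7}; color 3 → {v5, v6}; color 4 → {v1}; color 5 → {v4}. No two adjacent vertices share a color.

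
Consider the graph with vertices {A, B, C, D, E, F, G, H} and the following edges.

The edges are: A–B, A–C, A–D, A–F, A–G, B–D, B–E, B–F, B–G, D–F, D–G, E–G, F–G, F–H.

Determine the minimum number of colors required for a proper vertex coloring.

A, B, D, F, G are mutually adjacent (a clique of size 5), so at least 5 colors are needed.
5 colors suffice: color 1 → {C, E, F}; color 2 → {B, H}; color 3 → {A}; color 4 → {G}; color 5 → {D}. No two adjacent vertices share a color.

5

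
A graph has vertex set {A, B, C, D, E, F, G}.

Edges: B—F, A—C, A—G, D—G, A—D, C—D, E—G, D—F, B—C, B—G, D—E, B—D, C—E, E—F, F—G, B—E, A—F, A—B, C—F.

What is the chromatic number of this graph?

B, C, D, E, F form a clique, so at least 5 colors are needed.
5 colors suffice: color red → {B}; color blue → {D}; color green → {F}; color yellow → {C, G}; color purple → {A, E}. Every edge joins two different colors.

5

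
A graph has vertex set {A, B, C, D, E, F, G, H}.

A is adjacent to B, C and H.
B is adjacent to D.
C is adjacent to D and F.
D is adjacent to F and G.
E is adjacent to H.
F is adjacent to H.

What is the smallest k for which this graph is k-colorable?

C, D, F form a triangle, so at least 3 colors are needed.
A valid assignment using 3 colors: A=red, B=blue, C=green, D=red, E=red, F=blue, G=blue, H=green. No two adjacent vertices share a color.

3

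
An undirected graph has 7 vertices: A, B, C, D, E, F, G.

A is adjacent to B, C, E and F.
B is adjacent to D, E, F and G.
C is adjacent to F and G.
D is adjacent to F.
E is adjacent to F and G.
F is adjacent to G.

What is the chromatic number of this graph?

A, B, E, F form a clique, so at least 4 colors are needed.
4 colors suffice: color 1 → {F}; color 2 → {B, C}; color 3 → {D, E}; color 4 → {A, G}. Every edge joins two different colors.

4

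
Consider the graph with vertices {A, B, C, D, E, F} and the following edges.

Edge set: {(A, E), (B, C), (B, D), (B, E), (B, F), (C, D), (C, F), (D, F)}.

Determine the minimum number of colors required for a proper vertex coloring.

4

B, C, D, F are mutually adjacent (a clique of size 4), so at least 4 colors are needed.
4 colors suffice: color red → {A, B}; color blue → {D, E}; color green → {C}; color yellow → {F}. Each edge has distinct colors on its endpoints.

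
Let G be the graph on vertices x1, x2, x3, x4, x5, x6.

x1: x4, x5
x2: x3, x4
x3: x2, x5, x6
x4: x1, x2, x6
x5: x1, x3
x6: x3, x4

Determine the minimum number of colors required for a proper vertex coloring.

3

The cycle x1-x4-x2-x3-x5-x1 has odd length 5, so it cannot be 2-colored; at least 3 colors are needed.
One proper 3-coloring: x1=3, x2=2, x3=1, x4=1, x5=2, x6=2. Each edge has distinct colors on its endpoints.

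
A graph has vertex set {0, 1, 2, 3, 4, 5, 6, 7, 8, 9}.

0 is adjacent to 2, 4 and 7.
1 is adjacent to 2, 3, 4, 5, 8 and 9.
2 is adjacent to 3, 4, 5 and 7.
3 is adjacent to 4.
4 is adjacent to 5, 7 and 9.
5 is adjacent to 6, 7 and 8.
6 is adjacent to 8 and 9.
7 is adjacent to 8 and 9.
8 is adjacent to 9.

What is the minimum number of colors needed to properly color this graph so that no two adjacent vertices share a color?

4

0, 2, 4, 7 form a clique, so at least 4 colors are needed.
4 colors suffice: color red → {4, 8}; color blue → {1, 6, 7}; color green → {2, 9}; color yellow → {0, 3, 5}. Every edge joins two different colors.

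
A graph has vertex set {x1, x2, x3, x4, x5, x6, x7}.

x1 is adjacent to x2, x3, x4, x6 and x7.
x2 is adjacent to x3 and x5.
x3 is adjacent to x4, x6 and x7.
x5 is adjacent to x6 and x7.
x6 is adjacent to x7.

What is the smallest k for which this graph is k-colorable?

4

x1, x3, x6, x7 are mutually adjacent (a clique of size 4), so at least 4 colors are needed.
4 colors suffice: x1=red, x2=green, x3=blue, x4=green, x5=red, x6=yellow, x7=green. Every edge joins two different colors.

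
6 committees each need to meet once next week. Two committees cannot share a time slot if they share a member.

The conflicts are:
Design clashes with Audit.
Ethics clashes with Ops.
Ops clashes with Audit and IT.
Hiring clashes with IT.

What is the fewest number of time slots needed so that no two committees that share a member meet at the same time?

Design and Audit conflict, so at least 2 time slots are needed.
2 time slots suffice: time slot 1 → {Design, Ops, Hiring}; time slot 2 → {Ethics, Audit, IT}. No two conflicting committees share a time slot.

2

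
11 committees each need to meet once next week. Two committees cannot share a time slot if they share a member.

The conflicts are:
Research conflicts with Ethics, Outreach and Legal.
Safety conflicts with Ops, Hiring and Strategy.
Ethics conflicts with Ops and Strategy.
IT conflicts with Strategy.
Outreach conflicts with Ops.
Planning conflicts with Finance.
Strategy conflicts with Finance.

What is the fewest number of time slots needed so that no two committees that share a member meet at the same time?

2

Outreach and Ops conflict, so at least 2 time slots are needed.
2 time slots suffice: time slot 1 → {Research, Ops, Planning, Hiring, Strategy}; time slot 2 → {Safety, Ethics, IT, Outreach, Finance, Legal}. Every pair that conflicts lands in different time slots.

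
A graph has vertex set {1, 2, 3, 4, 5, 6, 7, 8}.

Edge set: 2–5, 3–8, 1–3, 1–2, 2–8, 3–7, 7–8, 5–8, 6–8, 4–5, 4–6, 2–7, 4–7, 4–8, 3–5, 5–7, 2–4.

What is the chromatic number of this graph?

5

2, 4, 5, 7, 8 form a clique, so at least 5 colors are needed.
One proper 5-coloring: 1=red, 2=blue, 3=blue, 4=yellow, 5=green, 6=blue, 7=purple, 8=red. No two adjacent vertices share a color.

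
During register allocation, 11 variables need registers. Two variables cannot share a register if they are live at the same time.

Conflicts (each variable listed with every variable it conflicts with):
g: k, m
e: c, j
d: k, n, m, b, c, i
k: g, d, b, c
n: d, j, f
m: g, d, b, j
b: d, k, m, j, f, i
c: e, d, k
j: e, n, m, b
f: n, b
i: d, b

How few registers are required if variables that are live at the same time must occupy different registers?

d, m, b all conflict with each other, so at least 3 registers are needed.
Using 3 registers: g=1, e=3, d=2, k=3, n=1, m=3, b=1, c=1, j=2, f=2, i=3. Each listed conflict is separated.

3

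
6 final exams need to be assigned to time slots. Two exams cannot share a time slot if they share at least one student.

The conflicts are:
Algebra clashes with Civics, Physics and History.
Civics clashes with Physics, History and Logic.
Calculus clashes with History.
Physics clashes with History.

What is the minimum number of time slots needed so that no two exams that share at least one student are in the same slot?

4

Algebra, Civics, Physics, History pairwise conflict, so at least 4 time slots are needed.
4 time slots suffice: Algebra=4, Civics=1, Calculus=1, Physics=3, History=2, Logic=2. Every pair that conflicts lands in different time slots.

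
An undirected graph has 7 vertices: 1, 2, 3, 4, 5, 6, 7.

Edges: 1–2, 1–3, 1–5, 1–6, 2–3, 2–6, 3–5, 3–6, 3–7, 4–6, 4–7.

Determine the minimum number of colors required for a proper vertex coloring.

1, 2, 3, 6 are pairwise adjacent (a clique of size 4), so at least 4 colors are needed.
4 colors suffice: color a → {3, 4}; color b → {1, 7}; color c → {5, 6}; color d → {2}. Each edge has distinct colors on its endpoints.

4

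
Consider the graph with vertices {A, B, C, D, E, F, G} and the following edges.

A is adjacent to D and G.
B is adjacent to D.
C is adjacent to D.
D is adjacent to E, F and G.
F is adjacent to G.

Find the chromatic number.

D, F, G form a triangle, so at least 3 colors are needed.
One proper 3-coloring: A=3, B=2, C=2, D=1, E=2, F=3, G=2. Each edge has distinct colors on its endpoints.

3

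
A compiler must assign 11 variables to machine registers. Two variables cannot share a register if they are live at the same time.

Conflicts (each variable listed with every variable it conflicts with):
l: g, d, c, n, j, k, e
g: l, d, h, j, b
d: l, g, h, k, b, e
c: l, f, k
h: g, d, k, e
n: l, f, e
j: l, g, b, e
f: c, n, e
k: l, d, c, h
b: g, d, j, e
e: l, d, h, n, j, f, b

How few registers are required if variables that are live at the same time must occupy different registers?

3

l, g, j pairwise conflict, so at least 3 registers are needed.
A valid assignment using 3 registers: l=1, g=2, d=3, c=3, h=1, n=3, j=3, f=1, k=2, b=1, e=2. No two conflicting variables share a register.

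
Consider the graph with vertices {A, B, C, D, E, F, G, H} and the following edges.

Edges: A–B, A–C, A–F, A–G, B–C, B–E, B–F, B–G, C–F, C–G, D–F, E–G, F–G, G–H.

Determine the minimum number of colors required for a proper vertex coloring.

5

A, B, C, F, G are mutually adjacent (a clique of size 5), so at least 5 colors are needed.
A valid assignment using 5 colors: A=purple, B=green, C=yellow, D=red, E=blue, F=blue, G=red, H=blue. Each edge has distinct colors on its endpoints.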